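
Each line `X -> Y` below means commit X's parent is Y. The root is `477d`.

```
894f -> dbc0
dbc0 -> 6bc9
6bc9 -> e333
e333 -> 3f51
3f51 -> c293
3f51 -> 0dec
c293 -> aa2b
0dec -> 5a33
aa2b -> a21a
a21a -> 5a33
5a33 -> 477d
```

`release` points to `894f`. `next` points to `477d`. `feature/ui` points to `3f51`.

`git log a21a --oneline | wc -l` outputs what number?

3

Walking parent pointers from a21a: reachable set = {477d, 5a33, a21a}.
That is 3 commits.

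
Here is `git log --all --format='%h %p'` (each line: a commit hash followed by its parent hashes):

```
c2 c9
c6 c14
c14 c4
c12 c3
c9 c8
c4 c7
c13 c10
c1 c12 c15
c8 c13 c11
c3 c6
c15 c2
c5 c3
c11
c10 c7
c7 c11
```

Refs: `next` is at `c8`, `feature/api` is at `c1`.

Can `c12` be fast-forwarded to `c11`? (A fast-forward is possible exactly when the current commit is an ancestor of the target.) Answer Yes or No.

A fast-forward from c12 to c11 is possible iff c12 is an ancestor of c11.
Ancestors of c11: {c11}.
c12 is not among them, so fast-forward is not possible.

No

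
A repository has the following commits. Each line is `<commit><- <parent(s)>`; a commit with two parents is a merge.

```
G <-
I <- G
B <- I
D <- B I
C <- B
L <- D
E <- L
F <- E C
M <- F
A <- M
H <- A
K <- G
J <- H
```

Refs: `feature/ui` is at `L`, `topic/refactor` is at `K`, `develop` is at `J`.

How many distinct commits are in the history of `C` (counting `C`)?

4

Walking parent pointers from C: reachable set = {B, C, G, I}.
That is 4 commits.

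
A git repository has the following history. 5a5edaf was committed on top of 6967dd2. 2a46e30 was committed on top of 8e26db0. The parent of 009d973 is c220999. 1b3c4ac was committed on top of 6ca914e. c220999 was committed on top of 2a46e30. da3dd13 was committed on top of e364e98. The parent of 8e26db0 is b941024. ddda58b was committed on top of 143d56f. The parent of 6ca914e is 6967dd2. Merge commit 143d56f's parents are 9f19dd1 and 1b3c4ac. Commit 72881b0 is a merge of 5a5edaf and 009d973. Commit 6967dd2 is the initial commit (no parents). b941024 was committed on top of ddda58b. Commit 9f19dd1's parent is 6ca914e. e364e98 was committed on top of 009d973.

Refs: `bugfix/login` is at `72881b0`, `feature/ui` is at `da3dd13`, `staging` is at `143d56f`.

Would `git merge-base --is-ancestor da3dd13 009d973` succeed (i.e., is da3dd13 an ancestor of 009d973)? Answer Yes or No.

Ancestors of 009d973: {009d973, 143d56f, 1b3c4ac, 2a46e30, 6967dd2, 6ca914e, 8e26db0, 9f19dd1, b941024, c220999, ddda58b}.
da3dd13 is not in that set, so it is not an ancestor of 009d973.

No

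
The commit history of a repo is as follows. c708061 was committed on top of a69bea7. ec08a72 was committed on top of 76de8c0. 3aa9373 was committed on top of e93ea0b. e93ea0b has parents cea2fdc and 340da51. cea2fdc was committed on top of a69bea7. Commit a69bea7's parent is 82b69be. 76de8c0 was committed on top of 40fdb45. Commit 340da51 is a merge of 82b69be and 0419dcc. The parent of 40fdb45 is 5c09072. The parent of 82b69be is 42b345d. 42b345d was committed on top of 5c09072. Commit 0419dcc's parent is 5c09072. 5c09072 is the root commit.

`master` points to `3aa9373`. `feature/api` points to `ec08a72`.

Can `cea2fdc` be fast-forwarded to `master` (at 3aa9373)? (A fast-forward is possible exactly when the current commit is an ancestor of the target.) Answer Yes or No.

A fast-forward from cea2fdc to 3aa9373 is possible iff cea2fdc is an ancestor of 3aa9373.
Ancestors of 3aa9373: {0419dcc, 340da51, 3aa9373, 42b345d, 5c09072, 82b69be, a69bea7, cea2fdc, e93ea0b}.
cea2fdc is among them, so fast-forward is possible.

Yes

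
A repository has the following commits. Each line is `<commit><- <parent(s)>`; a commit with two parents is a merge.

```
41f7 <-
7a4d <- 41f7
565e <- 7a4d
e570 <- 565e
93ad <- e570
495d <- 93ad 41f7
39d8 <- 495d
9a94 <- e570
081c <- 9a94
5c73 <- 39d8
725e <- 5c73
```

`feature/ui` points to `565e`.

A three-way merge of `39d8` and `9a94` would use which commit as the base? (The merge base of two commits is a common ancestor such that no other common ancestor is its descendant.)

e570

Ancestors of 39d8: {39d8, 41f7, 495d, 565e, 7a4d, 93ad, e570}.
Ancestors of 9a94: {41f7, 565e, 7a4d, 9a94, e570}.
Common ancestors: {41f7, 565e, 7a4d, e570}.
Among these, e570 is not an ancestor of any other common ancestor — it is the merge base.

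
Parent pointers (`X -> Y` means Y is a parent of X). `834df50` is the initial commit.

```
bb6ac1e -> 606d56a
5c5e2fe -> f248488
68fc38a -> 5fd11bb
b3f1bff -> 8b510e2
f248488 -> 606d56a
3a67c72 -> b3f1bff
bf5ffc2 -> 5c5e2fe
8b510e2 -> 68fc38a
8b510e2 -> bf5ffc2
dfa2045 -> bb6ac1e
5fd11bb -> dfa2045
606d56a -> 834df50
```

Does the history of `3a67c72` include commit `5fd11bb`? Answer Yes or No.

Yes

Ancestors of 3a67c72 (commits reachable by following parents): {3a67c72, 5c5e2fe, 5fd11bb, 606d56a, 68fc38a, 834df50, 8b510e2, b3f1bff, bb6ac1e, bf5ffc2, dfa2045, f248488}.
5fd11bb is in that set, so it is an ancestor of 3a67c72.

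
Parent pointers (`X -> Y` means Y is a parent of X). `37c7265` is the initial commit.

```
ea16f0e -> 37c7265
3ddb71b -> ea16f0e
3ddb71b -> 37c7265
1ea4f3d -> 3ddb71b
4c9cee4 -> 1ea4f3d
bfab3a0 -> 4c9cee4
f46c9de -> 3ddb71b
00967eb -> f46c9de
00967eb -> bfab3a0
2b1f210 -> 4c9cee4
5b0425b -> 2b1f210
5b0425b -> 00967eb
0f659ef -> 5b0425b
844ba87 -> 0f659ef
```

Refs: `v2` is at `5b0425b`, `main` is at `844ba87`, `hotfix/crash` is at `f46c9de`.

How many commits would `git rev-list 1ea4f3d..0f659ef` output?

Reachable from 0f659ef: {00967eb, 0f659ef, 1ea4f3d, 2b1f210, 37c7265, 3ddb71b, 4c9cee4, 5b0425b, bfab3a0, ea16f0e, f46c9de}.
Reachable from 1ea4f3d: {1ea4f3d, 37c7265, 3ddb71b, ea16f0e}.
In 0f659ef's history but not 1ea4f3d's: {00967eb, 0f659ef, 2b1f210, 4c9cee4, 5b0425b, bfab3a0, f46c9de} — 7 commits.

7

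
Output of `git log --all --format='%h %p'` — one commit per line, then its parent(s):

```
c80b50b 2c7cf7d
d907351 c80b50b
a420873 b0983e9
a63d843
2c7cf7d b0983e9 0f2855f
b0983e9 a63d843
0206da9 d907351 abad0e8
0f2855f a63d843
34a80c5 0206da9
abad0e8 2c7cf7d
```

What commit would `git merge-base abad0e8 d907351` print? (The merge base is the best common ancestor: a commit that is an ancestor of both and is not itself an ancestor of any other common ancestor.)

2c7cf7d

Ancestors of abad0e8: {0f2855f, 2c7cf7d, a63d843, abad0e8, b0983e9}.
Ancestors of d907351: {0f2855f, 2c7cf7d, a63d843, b0983e9, c80b50b, d907351}.
Common ancestors: {0f2855f, 2c7cf7d, a63d843, b0983e9}.
Among these, 2c7cf7d is not an ancestor of any other common ancestor — it is the merge base.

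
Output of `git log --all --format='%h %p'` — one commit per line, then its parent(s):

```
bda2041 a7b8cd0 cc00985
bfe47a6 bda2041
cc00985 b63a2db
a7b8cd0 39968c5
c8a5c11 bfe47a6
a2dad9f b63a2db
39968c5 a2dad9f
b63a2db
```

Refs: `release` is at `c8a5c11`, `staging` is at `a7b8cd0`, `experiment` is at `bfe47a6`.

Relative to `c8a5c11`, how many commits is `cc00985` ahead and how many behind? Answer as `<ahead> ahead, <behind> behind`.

0 ahead, 6 behind

Reachable from cc00985: {b63a2db, cc00985}.
Reachable from c8a5c11: {39968c5, a2dad9f, a7b8cd0, b63a2db, bda2041, bfe47a6, c8a5c11, cc00985}.
Only in cc00985's history (ahead): {} — 0.
Only in c8a5c11's history (behind): {39968c5, a2dad9f, a7b8cd0, bda2041, bfe47a6, c8a5c11} — 6.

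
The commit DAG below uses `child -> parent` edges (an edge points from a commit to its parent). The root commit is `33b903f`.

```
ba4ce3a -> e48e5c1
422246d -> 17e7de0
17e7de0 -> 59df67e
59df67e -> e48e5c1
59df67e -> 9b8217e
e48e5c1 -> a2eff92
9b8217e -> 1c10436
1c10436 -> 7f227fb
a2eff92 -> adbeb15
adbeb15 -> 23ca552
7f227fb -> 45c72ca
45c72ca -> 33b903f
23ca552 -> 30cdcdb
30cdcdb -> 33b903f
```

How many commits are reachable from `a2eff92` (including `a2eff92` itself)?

5

Walking parent pointers from a2eff92: reachable set = {23ca552, 30cdcdb, 33b903f, a2eff92, adbeb15}.
That is 5 commits.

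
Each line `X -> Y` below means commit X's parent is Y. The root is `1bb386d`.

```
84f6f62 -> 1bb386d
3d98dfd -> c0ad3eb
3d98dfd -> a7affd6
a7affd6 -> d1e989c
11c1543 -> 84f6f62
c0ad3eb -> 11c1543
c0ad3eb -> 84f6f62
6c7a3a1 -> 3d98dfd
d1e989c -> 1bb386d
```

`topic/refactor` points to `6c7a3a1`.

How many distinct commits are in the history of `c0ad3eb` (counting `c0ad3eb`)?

Walking parent pointers from c0ad3eb: reachable set = {11c1543, 1bb386d, 84f6f62, c0ad3eb}.
That is 4 commits.

4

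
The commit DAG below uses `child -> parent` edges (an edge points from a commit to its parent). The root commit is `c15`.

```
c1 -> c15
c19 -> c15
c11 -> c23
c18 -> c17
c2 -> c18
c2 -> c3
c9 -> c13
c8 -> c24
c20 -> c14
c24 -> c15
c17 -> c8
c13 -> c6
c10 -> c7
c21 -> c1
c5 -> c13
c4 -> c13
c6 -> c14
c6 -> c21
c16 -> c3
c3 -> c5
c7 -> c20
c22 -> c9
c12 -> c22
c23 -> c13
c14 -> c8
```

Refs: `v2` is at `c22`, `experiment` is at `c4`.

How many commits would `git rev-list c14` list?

Walking parent pointers from c14: reachable set = {c14, c15, c24, c8}.
That is 4 commits.

4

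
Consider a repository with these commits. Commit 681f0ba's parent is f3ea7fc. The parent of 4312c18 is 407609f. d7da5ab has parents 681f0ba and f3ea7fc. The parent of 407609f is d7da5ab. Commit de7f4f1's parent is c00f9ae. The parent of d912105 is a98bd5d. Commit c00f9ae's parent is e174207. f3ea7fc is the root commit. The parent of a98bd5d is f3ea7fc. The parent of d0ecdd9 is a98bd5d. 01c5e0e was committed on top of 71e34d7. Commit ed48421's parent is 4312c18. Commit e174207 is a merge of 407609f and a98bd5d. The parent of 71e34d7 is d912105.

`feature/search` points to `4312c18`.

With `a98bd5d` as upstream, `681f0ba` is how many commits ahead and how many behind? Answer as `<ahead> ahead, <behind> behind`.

Reachable from 681f0ba: {681f0ba, f3ea7fc}.
Reachable from a98bd5d: {a98bd5d, f3ea7fc}.
Only in 681f0ba's history (ahead): {681f0ba} — 1.
Only in a98bd5d's history (behind): {a98bd5d} — 1.

1 ahead, 1 behind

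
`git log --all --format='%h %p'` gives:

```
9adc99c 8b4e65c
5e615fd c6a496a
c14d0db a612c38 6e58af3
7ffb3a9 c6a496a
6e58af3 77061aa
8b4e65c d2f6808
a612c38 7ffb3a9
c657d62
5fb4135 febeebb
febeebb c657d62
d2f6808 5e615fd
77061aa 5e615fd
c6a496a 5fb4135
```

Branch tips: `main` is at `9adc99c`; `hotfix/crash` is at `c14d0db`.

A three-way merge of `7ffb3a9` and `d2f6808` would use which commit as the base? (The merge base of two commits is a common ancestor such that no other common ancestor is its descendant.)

c6a496a

Ancestors of 7ffb3a9: {5fb4135, 7ffb3a9, c657d62, c6a496a, febeebb}.
Ancestors of d2f6808: {5e615fd, 5fb4135, c657d62, c6a496a, d2f6808, febeebb}.
Common ancestors: {5fb4135, c657d62, c6a496a, febeebb}.
Among these, c6a496a is not an ancestor of any other common ancestor — it is the merge base.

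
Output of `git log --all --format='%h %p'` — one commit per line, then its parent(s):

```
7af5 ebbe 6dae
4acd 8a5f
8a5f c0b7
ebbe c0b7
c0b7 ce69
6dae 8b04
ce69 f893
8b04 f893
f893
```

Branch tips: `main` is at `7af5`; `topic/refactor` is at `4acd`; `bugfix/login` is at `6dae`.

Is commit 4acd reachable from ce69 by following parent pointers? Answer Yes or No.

Ancestors of ce69: {ce69, f893}.
4acd is not in that set, so it is not an ancestor of ce69.

No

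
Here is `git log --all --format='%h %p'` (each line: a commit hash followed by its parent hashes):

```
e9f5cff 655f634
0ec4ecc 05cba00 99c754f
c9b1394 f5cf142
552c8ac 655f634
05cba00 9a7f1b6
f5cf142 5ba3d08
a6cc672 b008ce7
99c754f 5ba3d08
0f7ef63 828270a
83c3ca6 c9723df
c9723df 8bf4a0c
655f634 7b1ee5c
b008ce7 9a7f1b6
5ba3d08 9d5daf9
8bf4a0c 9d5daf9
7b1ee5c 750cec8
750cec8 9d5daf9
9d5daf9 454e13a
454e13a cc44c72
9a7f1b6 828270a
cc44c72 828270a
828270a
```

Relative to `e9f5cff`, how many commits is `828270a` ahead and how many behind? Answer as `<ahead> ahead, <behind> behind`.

Reachable from 828270a: {828270a}.
Reachable from e9f5cff: {454e13a, 655f634, 750cec8, 7b1ee5c, 828270a, 9d5daf9, cc44c72, e9f5cff}.
Only in 828270a's history (ahead): {} — 0.
Only in e9f5cff's history (behind): {454e13a, 655f634, 750cec8, 7b1ee5c, 9d5daf9, cc44c72, e9f5cff} — 7.

0 ahead, 7 behind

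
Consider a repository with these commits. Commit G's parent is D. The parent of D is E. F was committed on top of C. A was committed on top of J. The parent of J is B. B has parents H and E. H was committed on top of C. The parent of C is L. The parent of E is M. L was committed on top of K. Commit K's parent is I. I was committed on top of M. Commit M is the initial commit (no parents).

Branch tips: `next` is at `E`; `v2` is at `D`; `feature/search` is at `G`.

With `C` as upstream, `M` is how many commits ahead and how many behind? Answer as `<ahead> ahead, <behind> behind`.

Reachable from M: {M}.
Reachable from C: {C, I, K, L, M}.
Only in M's history (ahead): {} — 0.
Only in C's history (behind): {C, I, K, L} — 4.

0 ahead, 4 behind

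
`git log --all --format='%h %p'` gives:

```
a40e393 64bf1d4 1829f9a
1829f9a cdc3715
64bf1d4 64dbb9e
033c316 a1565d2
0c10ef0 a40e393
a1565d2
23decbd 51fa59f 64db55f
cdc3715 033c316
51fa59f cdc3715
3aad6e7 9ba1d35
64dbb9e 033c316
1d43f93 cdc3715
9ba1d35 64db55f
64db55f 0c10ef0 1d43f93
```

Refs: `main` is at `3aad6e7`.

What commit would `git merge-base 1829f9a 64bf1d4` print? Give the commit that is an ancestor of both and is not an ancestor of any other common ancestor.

033c316

Ancestors of 1829f9a: {033c316, 1829f9a, a1565d2, cdc3715}.
Ancestors of 64bf1d4: {033c316, 64bf1d4, 64dbb9e, a1565d2}.
Common ancestors: {033c316, a1565d2}.
Among these, 033c316 is not an ancestor of any other common ancestor — it is the merge base.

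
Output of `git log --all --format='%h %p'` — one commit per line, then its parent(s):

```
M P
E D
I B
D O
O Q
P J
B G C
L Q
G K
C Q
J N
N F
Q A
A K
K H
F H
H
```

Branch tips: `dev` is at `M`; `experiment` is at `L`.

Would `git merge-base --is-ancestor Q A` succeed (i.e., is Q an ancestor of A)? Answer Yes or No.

No

Ancestors of A: {A, H, K}.
Q is not in that set, so it is not an ancestor of A.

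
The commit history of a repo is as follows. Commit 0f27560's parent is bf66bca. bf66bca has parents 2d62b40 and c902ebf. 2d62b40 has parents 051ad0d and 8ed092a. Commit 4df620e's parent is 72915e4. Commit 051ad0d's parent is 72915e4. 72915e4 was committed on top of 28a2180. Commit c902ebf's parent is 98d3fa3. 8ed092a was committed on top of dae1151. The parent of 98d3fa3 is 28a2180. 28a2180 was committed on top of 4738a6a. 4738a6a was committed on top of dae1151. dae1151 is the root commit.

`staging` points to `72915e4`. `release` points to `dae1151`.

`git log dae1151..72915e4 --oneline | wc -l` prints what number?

3

Reachable from 72915e4: {28a2180, 4738a6a, 72915e4, dae1151}.
Reachable from dae1151: {dae1151}.
In 72915e4's history but not dae1151's: {28a2180, 4738a6a, 72915e4} — 3 commits.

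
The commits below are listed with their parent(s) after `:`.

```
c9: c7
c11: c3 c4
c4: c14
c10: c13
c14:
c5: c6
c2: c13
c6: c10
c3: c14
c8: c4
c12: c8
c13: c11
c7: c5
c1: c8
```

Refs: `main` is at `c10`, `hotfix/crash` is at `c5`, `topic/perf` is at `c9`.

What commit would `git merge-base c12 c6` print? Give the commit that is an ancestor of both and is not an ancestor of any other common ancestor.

Ancestors of c12: {c12, c14, c4, c8}.
Ancestors of c6: {c10, c11, c13, c14, c3, c4, c6}.
Common ancestors: {c14, c4}.
Among these, c4 is not an ancestor of any other common ancestor — it is the merge base.

c4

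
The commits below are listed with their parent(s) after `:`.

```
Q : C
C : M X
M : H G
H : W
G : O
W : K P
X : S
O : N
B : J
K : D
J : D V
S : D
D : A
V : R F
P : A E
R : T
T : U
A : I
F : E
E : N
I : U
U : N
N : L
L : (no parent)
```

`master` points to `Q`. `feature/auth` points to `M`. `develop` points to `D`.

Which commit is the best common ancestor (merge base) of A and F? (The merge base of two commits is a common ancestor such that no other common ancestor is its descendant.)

N

Ancestors of A: {A, I, L, N, U}.
Ancestors of F: {E, F, L, N}.
Common ancestors: {L, N}.
Among these, N is not an ancestor of any other common ancestor — it is the merge base.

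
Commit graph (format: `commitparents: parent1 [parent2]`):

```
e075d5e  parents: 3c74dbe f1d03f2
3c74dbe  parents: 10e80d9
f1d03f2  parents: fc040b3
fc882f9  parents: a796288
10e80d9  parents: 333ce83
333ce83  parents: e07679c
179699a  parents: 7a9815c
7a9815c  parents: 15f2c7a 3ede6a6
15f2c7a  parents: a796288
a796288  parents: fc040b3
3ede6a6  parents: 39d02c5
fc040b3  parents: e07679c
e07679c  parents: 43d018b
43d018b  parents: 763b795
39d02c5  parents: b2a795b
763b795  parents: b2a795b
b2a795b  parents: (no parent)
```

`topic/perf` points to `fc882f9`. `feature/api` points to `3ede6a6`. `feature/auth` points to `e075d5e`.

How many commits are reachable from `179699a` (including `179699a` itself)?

Walking parent pointers from 179699a: reachable set = {15f2c7a, 179699a, 39d02c5, 3ede6a6, 43d018b, 763b795, 7a9815c, a796288, b2a795b, e07679c, fc040b3}.
That is 11 commits.

11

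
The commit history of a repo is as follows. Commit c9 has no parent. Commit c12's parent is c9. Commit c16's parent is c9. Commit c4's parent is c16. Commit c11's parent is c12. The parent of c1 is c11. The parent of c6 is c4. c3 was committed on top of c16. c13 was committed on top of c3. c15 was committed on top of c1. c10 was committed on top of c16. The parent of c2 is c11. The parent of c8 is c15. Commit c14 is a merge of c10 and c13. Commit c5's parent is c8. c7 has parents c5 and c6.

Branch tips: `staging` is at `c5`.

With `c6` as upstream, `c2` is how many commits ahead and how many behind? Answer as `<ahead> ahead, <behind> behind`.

Reachable from c2: {c11, c12, c2, c9}.
Reachable from c6: {c16, c4, c6, c9}.
Only in c2's history (ahead): {c11, c12, c2} — 3.
Only in c6's history (behind): {c16, c4, c6} — 3.

3 ahead, 3 behind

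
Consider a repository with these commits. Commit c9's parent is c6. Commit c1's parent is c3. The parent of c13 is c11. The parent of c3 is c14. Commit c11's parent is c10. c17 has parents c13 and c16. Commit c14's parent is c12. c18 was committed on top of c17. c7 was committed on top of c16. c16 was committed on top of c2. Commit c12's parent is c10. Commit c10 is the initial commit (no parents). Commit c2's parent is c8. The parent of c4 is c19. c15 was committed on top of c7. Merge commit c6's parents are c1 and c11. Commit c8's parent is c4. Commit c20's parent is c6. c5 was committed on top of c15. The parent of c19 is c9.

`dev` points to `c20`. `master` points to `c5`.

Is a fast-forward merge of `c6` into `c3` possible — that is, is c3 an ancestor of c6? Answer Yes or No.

A fast-forward from c3 to c6 is possible iff c3 is an ancestor of c6.
Ancestors of c6: {c1, c10, c11, c12, c14, c3, c6}.
c3 is among them, so fast-forward is possible.

Yes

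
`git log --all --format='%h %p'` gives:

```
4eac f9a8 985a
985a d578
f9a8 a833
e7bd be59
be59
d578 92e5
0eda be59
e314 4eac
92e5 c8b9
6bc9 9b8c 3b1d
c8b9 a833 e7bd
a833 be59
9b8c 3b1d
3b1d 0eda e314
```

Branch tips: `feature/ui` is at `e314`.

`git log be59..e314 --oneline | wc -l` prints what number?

Reachable from e314: {4eac, 92e5, 985a, a833, be59, c8b9, d578, e314, e7bd, f9a8}.
Reachable from be59: {be59}.
In e314's history but not be59's: {4eac, 92e5, 985a, a833, c8b9, d578, e314, e7bd, f9a8} — 9 commits.

9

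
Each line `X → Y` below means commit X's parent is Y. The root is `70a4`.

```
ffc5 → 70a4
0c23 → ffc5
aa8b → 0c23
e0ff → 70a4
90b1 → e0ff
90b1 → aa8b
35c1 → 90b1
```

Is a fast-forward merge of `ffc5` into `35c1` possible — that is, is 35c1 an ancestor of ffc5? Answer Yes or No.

A fast-forward from 35c1 to ffc5 is possible iff 35c1 is an ancestor of ffc5.
Ancestors of ffc5: {70a4, ffc5}.
35c1 is not among them, so fast-forward is not possible.

No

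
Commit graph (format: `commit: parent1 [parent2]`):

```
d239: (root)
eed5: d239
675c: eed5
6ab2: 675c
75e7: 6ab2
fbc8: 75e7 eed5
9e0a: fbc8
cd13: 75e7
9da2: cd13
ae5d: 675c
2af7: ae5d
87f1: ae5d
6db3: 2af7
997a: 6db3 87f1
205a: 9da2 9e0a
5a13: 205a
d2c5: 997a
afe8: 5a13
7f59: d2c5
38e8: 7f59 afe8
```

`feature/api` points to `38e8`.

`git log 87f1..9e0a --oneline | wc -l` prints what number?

Reachable from 9e0a: {675c, 6ab2, 75e7, 9e0a, d239, eed5, fbc8}.
Reachable from 87f1: {675c, 87f1, ae5d, d239, eed5}.
In 9e0a's history but not 87f1's: {6ab2, 75e7, 9e0a, fbc8} — 4 commits.

4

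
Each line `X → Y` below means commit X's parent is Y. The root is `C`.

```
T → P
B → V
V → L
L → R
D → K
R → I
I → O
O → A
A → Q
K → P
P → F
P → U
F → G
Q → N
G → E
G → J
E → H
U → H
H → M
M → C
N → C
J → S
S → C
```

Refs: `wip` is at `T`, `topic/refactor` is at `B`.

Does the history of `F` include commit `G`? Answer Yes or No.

Ancestors of F (commits reachable by following parents): {C, E, F, G, H, J, M, S}.
G is in that set, so it is an ancestor of F.

Yes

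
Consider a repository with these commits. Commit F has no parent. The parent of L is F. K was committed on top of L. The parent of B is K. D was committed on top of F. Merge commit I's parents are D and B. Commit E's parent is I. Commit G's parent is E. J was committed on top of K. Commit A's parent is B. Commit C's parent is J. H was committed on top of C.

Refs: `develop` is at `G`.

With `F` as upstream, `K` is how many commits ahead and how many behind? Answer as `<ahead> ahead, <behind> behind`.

2 ahead, 0 behind

Reachable from K: {F, K, L}.
Reachable from F: {F}.
Only in K's history (ahead): {K, L} — 2.
Only in F's history (behind): {} — 0.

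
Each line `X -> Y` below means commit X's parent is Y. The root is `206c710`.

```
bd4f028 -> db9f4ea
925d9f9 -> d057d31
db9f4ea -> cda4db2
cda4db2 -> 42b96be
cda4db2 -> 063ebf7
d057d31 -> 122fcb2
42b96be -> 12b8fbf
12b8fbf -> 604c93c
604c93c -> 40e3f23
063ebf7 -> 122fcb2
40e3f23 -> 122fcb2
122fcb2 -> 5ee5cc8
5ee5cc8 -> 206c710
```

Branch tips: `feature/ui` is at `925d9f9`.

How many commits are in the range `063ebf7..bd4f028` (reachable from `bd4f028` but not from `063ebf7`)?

Reachable from bd4f028: {063ebf7, 122fcb2, 12b8fbf, 206c710, 40e3f23, 42b96be, 5ee5cc8, 604c93c, bd4f028, cda4db2, db9f4ea}.
Reachable from 063ebf7: {063ebf7, 122fcb2, 206c710, 5ee5cc8}.
In bd4f028's history but not 063ebf7's: {12b8fbf, 40e3f23, 42b96be, 604c93c, bd4f028, cda4db2, db9f4ea} — 7 commits.

7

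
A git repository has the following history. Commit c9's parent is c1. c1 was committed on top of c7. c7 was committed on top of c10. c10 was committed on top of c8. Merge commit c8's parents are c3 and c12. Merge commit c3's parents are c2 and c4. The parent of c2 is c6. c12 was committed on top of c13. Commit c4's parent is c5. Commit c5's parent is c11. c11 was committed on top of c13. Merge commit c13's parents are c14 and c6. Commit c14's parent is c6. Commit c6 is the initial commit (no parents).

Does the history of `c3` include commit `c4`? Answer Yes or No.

Yes

Ancestors of c3 (commits reachable by following parents): {c11, c13, c14, c2, c3, c4, c5, c6}.
c4 is in that set, so it is an ancestor of c3.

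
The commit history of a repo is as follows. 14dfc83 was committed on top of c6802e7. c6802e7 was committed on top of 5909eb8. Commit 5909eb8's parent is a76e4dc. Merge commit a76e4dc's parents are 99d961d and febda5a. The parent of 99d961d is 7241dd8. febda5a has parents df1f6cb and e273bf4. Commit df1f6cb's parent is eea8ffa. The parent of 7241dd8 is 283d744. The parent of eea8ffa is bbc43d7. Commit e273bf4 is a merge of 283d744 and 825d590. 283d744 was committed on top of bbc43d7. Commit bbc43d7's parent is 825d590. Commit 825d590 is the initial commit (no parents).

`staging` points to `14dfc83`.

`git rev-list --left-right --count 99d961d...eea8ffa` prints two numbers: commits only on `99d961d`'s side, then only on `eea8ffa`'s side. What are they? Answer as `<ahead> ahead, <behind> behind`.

Reachable from 99d961d: {283d744, 7241dd8, 825d590, 99d961d, bbc43d7}.
Reachable from eea8ffa: {825d590, bbc43d7, eea8ffa}.
Only in 99d961d's history (ahead): {283d744, 7241dd8, 99d961d} — 3.
Only in eea8ffa's history (behind): {eea8ffa} — 1.

3 ahead, 1 behind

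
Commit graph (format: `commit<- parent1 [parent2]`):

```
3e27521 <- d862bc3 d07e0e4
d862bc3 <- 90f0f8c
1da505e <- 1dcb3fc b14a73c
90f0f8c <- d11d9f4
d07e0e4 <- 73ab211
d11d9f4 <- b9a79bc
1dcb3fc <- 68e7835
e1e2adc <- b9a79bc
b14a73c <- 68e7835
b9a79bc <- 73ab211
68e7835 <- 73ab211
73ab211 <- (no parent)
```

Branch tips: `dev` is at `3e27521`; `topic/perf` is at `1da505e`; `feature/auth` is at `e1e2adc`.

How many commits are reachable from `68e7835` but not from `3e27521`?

Reachable from 68e7835: {68e7835, 73ab211}.
Reachable from 3e27521: {3e27521, 73ab211, 90f0f8c, b9a79bc, d07e0e4, d11d9f4, d862bc3}.
In 68e7835's history but not 3e27521's: {68e7835} — 1 commit.

1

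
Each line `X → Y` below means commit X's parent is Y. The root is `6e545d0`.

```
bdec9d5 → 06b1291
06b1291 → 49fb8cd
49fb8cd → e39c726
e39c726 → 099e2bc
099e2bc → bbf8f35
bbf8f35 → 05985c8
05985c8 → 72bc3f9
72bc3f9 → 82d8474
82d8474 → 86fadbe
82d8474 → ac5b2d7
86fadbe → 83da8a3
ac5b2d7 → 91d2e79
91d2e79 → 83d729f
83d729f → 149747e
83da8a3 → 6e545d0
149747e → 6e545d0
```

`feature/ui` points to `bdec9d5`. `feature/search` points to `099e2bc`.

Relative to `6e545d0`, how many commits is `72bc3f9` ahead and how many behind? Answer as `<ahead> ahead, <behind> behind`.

Reachable from 72bc3f9: {149747e, 6e545d0, 72bc3f9, 82d8474, 83d729f, 83da8a3, 86fadbe, 91d2e79, ac5b2d7}.
Reachable from 6e545d0: {6e545d0}.
Only in 72bc3f9's history (ahead): {149747e, 72bc3f9, 82d8474, 83d729f, 83da8a3, 86fadbe, 91d2e79, ac5b2d7} — 8.
Only in 6e545d0's history (behind): {} — 0.

8 ahead, 0 behind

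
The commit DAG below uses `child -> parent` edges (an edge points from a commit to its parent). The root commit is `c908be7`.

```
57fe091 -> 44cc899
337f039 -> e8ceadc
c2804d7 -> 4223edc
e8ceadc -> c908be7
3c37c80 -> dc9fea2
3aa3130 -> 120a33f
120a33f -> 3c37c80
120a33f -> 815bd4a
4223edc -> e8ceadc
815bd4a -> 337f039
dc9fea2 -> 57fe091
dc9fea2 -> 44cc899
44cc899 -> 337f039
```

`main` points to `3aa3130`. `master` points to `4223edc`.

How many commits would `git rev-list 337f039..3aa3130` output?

Reachable from 3aa3130: {120a33f, 337f039, 3aa3130, 3c37c80, 44cc899, 57fe091, 815bd4a, c908be7, dc9fea2, e8ceadc}.
Reachable from 337f039: {337f039, c908be7, e8ceadc}.
In 3aa3130's history but not 337f039's: {120a33f, 3aa3130, 3c37c80, 44cc899, 57fe091, 815bd4a, dc9fea2} — 7 commits.

7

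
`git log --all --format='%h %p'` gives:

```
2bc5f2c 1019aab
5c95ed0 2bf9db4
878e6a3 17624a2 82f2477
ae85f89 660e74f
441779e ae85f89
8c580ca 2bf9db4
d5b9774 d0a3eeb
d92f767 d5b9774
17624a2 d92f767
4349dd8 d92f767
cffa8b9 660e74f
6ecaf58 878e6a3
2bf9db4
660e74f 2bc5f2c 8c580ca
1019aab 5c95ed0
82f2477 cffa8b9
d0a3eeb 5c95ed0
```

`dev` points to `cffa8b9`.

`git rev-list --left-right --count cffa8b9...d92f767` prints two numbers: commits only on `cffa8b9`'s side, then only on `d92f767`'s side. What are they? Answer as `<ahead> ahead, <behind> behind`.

Reachable from cffa8b9: {1019aab, 2bc5f2c, 2bf9db4, 5c95ed0, 660e74f, 8c580ca, cffa8b9}.
Reachable from d92f767: {2bf9db4, 5c95ed0, d0a3eeb, d5b9774, d92f767}.
Only in cffa8b9's history (ahead): {1019aab, 2bc5f2c, 660e74f, 8c580ca, cffa8b9} — 5.
Only in d92f767's history (behind): {d0a3eeb, d5b9774, d92f767} — 3.

5 ahead, 3 behind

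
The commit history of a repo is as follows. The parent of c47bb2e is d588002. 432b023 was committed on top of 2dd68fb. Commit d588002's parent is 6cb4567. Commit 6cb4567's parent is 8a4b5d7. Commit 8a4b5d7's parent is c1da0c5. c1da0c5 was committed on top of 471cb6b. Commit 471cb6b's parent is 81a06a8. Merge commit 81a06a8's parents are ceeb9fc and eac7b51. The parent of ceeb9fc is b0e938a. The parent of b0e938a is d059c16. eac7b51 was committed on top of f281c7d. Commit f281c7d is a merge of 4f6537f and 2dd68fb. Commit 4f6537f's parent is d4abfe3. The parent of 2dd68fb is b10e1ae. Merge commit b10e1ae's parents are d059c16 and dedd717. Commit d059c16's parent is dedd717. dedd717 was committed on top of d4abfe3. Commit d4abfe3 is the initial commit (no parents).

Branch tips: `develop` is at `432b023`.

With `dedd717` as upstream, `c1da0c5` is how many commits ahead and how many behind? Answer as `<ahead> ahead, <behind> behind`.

11 ahead, 0 behind

Reachable from c1da0c5: {2dd68fb, 471cb6b, 4f6537f, 81a06a8, b0e938a, b10e1ae, c1da0c5, ceeb9fc, d059c16, d4abfe3, dedd717, eac7b51, f281c7d}.
Reachable from dedd717: {d4abfe3, dedd717}.
Only in c1da0c5's history (ahead): {2dd68fb, 471cb6b, 4f6537f, 81a06a8, b0e938a, b10e1ae, c1da0c5, ceeb9fc, d059c16, eac7b51, f281c7d} — 11.
Only in dedd717's history (behind): {} — 0.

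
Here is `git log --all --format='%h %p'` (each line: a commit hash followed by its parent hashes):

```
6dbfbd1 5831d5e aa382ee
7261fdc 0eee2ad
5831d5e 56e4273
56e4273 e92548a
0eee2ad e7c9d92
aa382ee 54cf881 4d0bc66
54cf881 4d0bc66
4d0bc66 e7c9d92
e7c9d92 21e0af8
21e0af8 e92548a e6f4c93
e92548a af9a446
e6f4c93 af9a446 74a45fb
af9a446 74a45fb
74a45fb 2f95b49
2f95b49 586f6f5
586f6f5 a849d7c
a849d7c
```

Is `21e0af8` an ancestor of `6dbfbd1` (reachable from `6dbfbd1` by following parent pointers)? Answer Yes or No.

Yes

Ancestors of 6dbfbd1 (commits reachable by following parents): {21e0af8, 2f95b49, 4d0bc66, 54cf881, 56e4273, 5831d5e, 586f6f5, 6dbfbd1, 74a45fb, a849d7c, aa382ee, af9a446, e6f4c93, e7c9d92, e92548a}.
21e0af8 is in that set, so it is an ancestor of 6dbfbd1.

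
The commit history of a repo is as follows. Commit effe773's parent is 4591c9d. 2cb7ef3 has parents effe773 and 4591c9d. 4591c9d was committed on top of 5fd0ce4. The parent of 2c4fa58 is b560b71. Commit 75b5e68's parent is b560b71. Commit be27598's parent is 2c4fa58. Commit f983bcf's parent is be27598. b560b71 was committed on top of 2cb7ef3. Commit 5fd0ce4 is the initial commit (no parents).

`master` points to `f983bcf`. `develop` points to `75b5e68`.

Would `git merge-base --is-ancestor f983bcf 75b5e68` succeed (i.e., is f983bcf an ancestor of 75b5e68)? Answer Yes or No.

No

Ancestors of 75b5e68: {2cb7ef3, 4591c9d, 5fd0ce4, 75b5e68, b560b71, effe773}.
f983bcf is not in that set, so it is not an ancestor of 75b5e68.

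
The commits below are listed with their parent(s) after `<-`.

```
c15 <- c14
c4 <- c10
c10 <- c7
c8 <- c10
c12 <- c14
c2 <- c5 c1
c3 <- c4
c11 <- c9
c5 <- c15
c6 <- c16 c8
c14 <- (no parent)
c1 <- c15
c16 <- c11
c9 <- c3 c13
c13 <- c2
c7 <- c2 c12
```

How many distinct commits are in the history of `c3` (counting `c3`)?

Walking parent pointers from c3: reachable set = {c1, c10, c12, c14, c15, c2, c3, c4, c5, c7}.
That is 10 commits.

10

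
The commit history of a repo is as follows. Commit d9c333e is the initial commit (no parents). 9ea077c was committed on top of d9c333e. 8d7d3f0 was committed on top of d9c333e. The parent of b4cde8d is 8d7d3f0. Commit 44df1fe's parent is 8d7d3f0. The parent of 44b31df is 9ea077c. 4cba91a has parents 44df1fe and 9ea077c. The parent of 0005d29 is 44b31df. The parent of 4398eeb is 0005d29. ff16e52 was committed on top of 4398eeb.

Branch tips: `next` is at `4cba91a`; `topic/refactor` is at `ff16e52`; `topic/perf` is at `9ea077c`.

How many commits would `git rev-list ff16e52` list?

6

Walking parent pointers from ff16e52: reachable set = {0005d29, 4398eeb, 44b31df, 9ea077c, d9c333e, ff16e52}.
That is 6 commits.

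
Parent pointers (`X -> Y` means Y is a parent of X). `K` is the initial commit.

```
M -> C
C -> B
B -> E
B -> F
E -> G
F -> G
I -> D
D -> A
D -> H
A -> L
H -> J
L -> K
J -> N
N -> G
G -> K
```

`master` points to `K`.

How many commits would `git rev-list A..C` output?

5

Reachable from C: {B, C, E, F, G, K}.
Reachable from A: {A, K, L}.
In C's history but not A's: {B, C, E, F, G} — 5 commits.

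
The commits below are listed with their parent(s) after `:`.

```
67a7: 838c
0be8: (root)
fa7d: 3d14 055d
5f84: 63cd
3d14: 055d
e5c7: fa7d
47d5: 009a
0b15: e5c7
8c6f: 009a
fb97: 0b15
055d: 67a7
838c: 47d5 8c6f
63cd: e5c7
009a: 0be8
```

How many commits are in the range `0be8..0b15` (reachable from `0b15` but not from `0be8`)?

Reachable from 0b15: {009a, 055d, 0b15, 0be8, 3d14, 47d5, 67a7, 838c, 8c6f, e5c7, fa7d}.
Reachable from 0be8: {0be8}.
In 0b15's history but not 0be8's: {009a, 055d, 0b15, 3d14, 47d5, 67a7, 838c, 8c6f, e5c7, fa7d} — 10 commits.

10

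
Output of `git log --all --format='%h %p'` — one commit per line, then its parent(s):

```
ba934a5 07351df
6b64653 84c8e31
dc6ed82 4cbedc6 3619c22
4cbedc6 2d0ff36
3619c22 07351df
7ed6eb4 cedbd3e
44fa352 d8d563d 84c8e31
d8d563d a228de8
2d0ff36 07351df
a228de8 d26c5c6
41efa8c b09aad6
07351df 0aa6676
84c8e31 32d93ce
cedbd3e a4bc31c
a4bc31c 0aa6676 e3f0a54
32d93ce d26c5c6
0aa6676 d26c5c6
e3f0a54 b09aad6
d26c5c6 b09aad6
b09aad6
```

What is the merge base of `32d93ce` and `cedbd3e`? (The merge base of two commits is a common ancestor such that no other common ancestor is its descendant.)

Ancestors of 32d93ce: {32d93ce, b09aad6, d26c5c6}.
Ancestors of cedbd3e: {0aa6676, a4bc31c, b09aad6, cedbd3e, d26c5c6, e3f0a54}.
Common ancestors: {b09aad6, d26c5c6}.
Among these, d26c5c6 is not an ancestor of any other common ancestor — it is the merge base.

d26c5c6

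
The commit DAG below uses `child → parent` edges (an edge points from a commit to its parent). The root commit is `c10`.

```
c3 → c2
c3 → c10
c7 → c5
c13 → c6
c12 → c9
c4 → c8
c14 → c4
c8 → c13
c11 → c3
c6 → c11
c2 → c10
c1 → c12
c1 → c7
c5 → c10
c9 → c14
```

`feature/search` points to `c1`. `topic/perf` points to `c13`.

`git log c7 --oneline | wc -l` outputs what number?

3

Walking parent pointers from c7: reachable set = {c10, c5, c7}.
That is 3 commits.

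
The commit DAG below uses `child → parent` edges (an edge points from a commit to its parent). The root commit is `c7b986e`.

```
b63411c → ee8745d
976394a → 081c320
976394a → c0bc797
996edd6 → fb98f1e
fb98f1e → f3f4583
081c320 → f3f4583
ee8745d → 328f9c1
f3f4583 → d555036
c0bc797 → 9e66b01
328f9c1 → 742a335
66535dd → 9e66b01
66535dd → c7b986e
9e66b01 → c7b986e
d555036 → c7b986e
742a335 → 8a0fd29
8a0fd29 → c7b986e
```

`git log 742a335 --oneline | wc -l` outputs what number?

Walking parent pointers from 742a335: reachable set = {742a335, 8a0fd29, c7b986e}.
That is 3 commits.

3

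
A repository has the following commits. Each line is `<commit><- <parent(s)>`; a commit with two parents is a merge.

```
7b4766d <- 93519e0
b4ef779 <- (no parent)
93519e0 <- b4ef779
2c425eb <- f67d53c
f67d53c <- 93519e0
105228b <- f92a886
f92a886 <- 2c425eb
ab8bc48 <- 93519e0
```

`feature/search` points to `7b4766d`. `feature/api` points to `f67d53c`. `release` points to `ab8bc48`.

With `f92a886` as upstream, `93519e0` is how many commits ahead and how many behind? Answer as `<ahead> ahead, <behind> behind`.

Reachable from 93519e0: {93519e0, b4ef779}.
Reachable from f92a886: {2c425eb, 93519e0, b4ef779, f67d53c, f92a886}.
Only in 93519e0's history (ahead): {} — 0.
Only in f92a886's history (behind): {2c425eb, f67d53c, f92a886} — 3.

0 ahead, 3 behind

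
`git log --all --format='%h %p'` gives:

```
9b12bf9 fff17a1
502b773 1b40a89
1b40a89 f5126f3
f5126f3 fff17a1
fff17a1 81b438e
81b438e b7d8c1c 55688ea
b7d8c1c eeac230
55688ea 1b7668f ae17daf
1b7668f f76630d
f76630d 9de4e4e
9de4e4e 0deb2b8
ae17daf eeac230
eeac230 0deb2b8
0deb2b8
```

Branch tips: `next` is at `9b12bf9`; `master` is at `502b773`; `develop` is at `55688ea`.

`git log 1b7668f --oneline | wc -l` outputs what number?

4

Walking parent pointers from 1b7668f: reachable set = {0deb2b8, 1b7668f, 9de4e4e, f76630d}.
That is 4 commits.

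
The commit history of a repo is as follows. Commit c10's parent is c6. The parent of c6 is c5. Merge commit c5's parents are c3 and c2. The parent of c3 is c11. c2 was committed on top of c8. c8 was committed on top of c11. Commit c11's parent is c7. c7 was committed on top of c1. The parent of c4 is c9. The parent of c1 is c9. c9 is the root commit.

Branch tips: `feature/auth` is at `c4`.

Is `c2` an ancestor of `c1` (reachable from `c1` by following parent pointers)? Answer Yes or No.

No

Ancestors of c1: {c1, c9}.
c2 is not in that set, so it is not an ancestor of c1.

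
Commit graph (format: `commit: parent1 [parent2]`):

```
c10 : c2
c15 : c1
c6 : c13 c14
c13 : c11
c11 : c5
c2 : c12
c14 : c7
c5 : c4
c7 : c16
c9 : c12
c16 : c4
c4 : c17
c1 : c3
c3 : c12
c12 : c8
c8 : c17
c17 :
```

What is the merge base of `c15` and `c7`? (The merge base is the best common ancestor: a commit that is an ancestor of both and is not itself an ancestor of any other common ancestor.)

Ancestors of c15: {c1, c12, c15, c17, c3, c8}.
Ancestors of c7: {c16, c17, c4, c7}.
Common ancestors: {c17}.
The only common ancestor is c17, so it is the merge base.

c17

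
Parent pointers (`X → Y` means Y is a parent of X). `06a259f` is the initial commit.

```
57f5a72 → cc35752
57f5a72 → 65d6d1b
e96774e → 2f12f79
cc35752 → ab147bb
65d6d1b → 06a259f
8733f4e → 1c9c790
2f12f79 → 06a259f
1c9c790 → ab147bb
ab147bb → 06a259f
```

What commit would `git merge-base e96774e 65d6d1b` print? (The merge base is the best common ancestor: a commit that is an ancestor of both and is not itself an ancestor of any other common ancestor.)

06a259f

Ancestors of e96774e: {06a259f, 2f12f79, e96774e}.
Ancestors of 65d6d1b: {06a259f, 65d6d1b}.
Common ancestors: {06a259f}.
The only common ancestor is 06a259f, so it is the merge base.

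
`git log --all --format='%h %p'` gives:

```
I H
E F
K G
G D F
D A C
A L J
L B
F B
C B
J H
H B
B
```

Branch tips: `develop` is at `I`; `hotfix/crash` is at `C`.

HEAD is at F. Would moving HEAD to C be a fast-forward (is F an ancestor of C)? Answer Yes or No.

No

A fast-forward from F to C is possible iff F is an ancestor of C.
Ancestors of C: {B, C}.
F is not among them, so fast-forward is not possible.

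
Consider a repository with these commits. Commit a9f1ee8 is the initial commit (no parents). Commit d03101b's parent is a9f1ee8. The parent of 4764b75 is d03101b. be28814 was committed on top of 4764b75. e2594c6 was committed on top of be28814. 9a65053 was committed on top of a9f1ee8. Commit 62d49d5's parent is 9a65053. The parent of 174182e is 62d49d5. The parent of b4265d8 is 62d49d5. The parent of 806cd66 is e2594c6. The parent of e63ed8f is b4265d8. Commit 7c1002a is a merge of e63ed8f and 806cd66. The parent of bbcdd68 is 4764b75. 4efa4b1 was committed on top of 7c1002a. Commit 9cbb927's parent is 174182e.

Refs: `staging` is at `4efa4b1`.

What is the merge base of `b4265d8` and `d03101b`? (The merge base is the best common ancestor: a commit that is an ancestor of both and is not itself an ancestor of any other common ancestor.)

Ancestors of b4265d8: {62d49d5, 9a65053, a9f1ee8, b4265d8}.
Ancestors of d03101b: {a9f1ee8, d03101b}.
Common ancestors: {a9f1ee8}.
The only common ancestor is a9f1ee8, so it is the merge base.

a9f1ee8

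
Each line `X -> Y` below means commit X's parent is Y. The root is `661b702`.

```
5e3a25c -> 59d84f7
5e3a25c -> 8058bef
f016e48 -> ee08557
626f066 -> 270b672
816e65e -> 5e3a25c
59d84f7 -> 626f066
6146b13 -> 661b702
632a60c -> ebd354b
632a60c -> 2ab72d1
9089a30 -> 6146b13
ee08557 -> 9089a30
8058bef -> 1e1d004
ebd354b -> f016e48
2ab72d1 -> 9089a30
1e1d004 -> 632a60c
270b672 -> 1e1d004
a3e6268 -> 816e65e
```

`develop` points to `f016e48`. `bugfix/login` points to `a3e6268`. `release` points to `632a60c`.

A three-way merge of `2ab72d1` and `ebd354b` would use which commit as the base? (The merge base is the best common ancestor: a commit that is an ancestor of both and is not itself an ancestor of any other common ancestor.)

Ancestors of 2ab72d1: {2ab72d1, 6146b13, 661b702, 9089a30}.
Ancestors of ebd354b: {6146b13, 661b702, 9089a30, ebd354b, ee08557, f016e48}.
Common ancestors: {6146b13, 661b702, 9089a30}.
Among these, 9089a30 is not an ancestor of any other common ancestor — it is the merge base.

9089a30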